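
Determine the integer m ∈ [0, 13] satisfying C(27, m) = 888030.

C(27,m) increases on 0 ≤ m ≤ 13. C(27,6) = 296010 and C(27,7) = 888030, so m = 7.

7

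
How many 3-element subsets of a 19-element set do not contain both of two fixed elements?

All 3-subsets: C(19,3) = 969. Those containing both fixed elements: C(17,1) = 17.
969 − 17 = 952.

952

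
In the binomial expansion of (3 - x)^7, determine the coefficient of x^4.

The general term is C(7,j)·(3)^j·(-x)^(7-j); the x^4 term has j = 3.
C(7,3) = 35.
Coefficient = C(7,3) · 3^3 = 35 · 27 = 945.

945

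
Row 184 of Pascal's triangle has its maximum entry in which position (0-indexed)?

C(184,j) is maximized at j = 184/2 = 92.

92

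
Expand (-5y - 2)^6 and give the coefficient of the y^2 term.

6000

The general term is C(6,j)·(-5y)^j·(-2)^(6-j); the y^2 term has j = 2.
C(6,2) = 15.
Coefficient = C(6,2) · (-5)^2 · (-2)^4 = 15 · 25 · 16 = 6000.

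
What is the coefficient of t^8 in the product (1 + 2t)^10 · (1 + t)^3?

Coefficient of t^8 = Σ_{j} C(10,j)·2^j·C(3,8-j)·1^(8-j) for j from 5 to 8.
= 8064 + 40320 + 46080 + 11520 = 105984.

105984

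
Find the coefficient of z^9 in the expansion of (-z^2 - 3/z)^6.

General term: C(6,j)·(-z^2)^j·(-3/z)^(6-j), with z-exponent 2j − 1(6−j) = 3j − 6.
Set 3j − 6 = 9: j = 5.
C(6,5) = 6; (-1)^5 = -1; (-3)^1 = -3.
Coefficient = 6 · (-1) · (-3) = 18.

18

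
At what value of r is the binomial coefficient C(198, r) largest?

99

C(198,r) is maximized at r = 198/2 = 99.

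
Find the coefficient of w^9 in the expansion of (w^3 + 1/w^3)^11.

330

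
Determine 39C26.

8122425444

C(39,26) = C(39,13) by symmetry.
C(39,13) = (39·38·37·36·35·34·33·32·31·30·29·28·27) / 13! = 50578512186237235200 / 6227020800 = 8122425444.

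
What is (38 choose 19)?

35345263800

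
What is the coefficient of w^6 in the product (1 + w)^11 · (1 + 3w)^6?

226020

Coefficient of w^6 = Σ_{j} C(11,j)·1^j·C(6,6-j)·3^(6-j) for j from 0 to 6.
= 729 + 16038 + 66825 + 89100 + 44550 + 8316 + 462 = 226020.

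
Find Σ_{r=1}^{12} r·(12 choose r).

Since r·C(12,r) = 12·C(11,r−1), the sum is 12·2^11 = 12·2048 = 24576.

24576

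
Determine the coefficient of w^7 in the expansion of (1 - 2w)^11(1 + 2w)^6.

Coefficient of w^7 = Σ_{j} C(11,j)·(-2)^j·C(6,7-j)·2^(7-j) for j from 1 to 7.
= (-1408) + 42240 + (-316800) + 844800 + (-887040) + 354816 + (-42240) = -5632.

-5632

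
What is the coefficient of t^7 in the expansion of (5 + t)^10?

15000

The general term is C(10,j)·(5)^j·(t)^(10-j); the t^7 term has j = 3.
C(10,3) = 120.
Coefficient = C(10,3) · 5^3 = 120 · 125 = 15000.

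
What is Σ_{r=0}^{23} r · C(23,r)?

96468992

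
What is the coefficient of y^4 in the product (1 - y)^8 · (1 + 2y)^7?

Coefficient of y^4 = Σ_{j} C(8,j)·(-1)^j·C(7,4-j)·2^(4-j) for j from 0 to 4.
= 560 + (-2240) + 2352 + (-784) + 70 = -42.

-42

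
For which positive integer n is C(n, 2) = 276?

24

n(n−1)/2 = 276 ⇒ n(n−1) = 552. Since 24·23 = 552, n = 24.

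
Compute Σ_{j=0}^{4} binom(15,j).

1941

1 + 15 + 105 + 455 + 1365 = 1941.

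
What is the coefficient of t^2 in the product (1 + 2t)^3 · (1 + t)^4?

42

Coefficient of t^2 = Σ_{j} C(3,j)·2^j·C(4,2-j)·1^(2-j) for j from 0 to 2.
= 6 + 24 + 12 = 42.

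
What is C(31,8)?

7888725

C(31,8) = (31·30·29·28·27·26·25·24) / 8! = 318073392000 / 40320 = 7888725.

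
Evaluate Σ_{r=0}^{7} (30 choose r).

1 + 30 + 435 + 4060 + 27405 + 142506 + 593775 + 2035800 = 2804012.

2804012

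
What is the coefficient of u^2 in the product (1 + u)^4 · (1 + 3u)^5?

156

Coefficient of u^2 = Σ_{j} C(4,j)·1^j·C(5,2-j)·3^(2-j) for j from 0 to 2.
= 90 + 60 + 6 = 156.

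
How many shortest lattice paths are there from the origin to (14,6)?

38760

Each path is a sequence of 20 steps with 14 rights: C(20,14) = 38760.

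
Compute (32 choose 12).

225792840

C(32,12) = (32·31·30·29·28·27·26·25·24·23·22·21) / 12! = 108155131628544000 / 479001600 = 225792840.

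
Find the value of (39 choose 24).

C(39,24) = C(39,15) by symmetry.
C(39,15) = (39·38·37·36·35·34·33·32·31·30·29·28·27·26·25) / 15! = 32876032921054202880000 / 1307674368000 = 25140840660.

25140840660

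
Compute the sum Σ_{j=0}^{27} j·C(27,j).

Since j·C(27,j) = 27·C(26,j−1), the sum is 27·2^26 = 27·67108864 = 1811939328.

1811939328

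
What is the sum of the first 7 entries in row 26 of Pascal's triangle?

1 + 26 + 325 + 2600 + 14950 + 65780 + 230230 = 313912.

313912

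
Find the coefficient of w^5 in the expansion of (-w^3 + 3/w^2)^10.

General term: C(10,j)·(-w^3)^j·(3/w^2)^(10-j), with w-exponent 3j − 2(10−j) = 5j − 20.
Set 5j − 20 = 5: j = 5.
C(10,5) = 252; (-1)^5 = -1; 3^5 = 243.
Coefficient = 252 · (-1) · 243 = -61236.

-61236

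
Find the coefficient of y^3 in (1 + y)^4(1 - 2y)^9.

Coefficient of y^3 = Σ_{j} C(4,j)·1^j·C(9,3-j)·(-2)^(3-j) for j from 0 to 3.
= (-672) + 576 + (-108) + 4 = -200.

-200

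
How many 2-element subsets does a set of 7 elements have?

21

C(7,2) = (7·6) / 2! = 42 / 2 = 21.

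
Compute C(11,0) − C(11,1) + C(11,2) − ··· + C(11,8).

The partial alternating sum Σ_{k=0}^{8} (−1)^k C(11,k) = (−1)^8 C(10,8) = 45.

45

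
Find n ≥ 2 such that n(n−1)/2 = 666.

37

n(n−1)/2 = 666 ⇒ n(n−1) = 1332. Since 37·36 = 1332, n = 37.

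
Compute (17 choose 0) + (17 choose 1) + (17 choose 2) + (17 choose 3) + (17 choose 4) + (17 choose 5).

9402

1 + 17 + 136 + 680 + 2380 + 6188 = 9402.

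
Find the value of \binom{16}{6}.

C(16,6) = (16·15·14·13·12·11) / 6! = 5765760 / 720 = 8008.

8008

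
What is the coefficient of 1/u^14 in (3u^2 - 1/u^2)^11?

-495

General term: C(11,j)·(3u^2)^j·(-1/u^2)^(11-j), with u-exponent 2j − 2(11−j) = 4j − 22.
Set 4j − 22 = -14: j = 2.
C(11,2) = 55; 3^2 = 9; (-1)^9 = -1.
Coefficient = 55 · 9 · (-1) = -495.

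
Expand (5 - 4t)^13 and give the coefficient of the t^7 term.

The general term is C(13,j)·(5)^j·(-4t)^(13-j); the t^7 term has j = 6.
C(13,6) = 1716.
Coefficient = C(13,6) · 5^6 · (-4)^7 = 1716 · 15625 · (-16384) = -439296000000.

-439296000000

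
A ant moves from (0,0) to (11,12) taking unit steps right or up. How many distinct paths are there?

1352078

Each path is a sequence of 23 steps with 11 rights: C(23,11) = 1352078.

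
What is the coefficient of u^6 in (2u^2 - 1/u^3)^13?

366080

General term: C(13,j)·(2u^2)^j·(-1/u^3)^(13-j), with u-exponent 2j − 3(13−j) = 5j − 39.
Set 5j − 39 = 6: j = 9.
C(13,9) = 715; 2^9 = 512; (-1)^4 = 1.
Coefficient = 715 · 512 · 1 = 366080.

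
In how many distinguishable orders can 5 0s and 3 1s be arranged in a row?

Choose positions for the 0s: C(8,5) = 56.

56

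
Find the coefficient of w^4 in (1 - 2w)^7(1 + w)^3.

-42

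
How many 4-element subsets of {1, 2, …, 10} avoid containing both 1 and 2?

182

All 4-subsets: C(10,4) = 210. Those containing both fixed elements: C(8,2) = 28.
210 − 28 = 182.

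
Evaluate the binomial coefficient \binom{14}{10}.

1001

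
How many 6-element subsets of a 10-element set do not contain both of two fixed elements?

All 6-subsets: C(10,6) = 210. Those containing both fixed elements: C(8,4) = 70.
210 − 70 = 140.

140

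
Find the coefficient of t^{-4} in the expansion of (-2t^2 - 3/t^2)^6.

General term: C(6,j)·(-2t^2)^j·(-3/t^2)^(6-j), with t-exponent 2j − 2(6−j) = 4j − 12.
Set 4j − 12 = -4: j = 2.
C(6,2) = 15; (-2)^2 = 4; (-3)^4 = 81.
Coefficient = 15 · 4 · 81 = 4860.

4860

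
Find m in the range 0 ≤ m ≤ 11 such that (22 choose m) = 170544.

7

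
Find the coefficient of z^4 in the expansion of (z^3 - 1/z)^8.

-56

General term: C(8,j)·(z^3)^j·(-1/z)^(8-j), with z-exponent 3j − 1(8−j) = 4j − 8.
Set 4j − 8 = 4: j = 3.
C(8,3) = 56; 1^3 = 1; (-1)^5 = -1.
Coefficient = 56 · 1 · (-1) = -56.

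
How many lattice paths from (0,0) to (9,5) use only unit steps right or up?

Each path is a sequence of 14 steps with 9 rights: C(14,9) = 2002.

2002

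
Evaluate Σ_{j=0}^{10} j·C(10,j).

5120

Since j·C(10,j) = 10·C(9,j−1), the sum is 10·2^9 = 10·512 = 5120.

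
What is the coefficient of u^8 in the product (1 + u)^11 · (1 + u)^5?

12870

Coefficient of u^8 = Σ_{j} C(11,j)·C(5,8-j) for j from 3 to 8.
= 165 + 1650 + 4620 + 4620 + 1650 + 165 = 12870.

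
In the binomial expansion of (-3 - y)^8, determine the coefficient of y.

17496

The general term is C(8,j)·(-3)^j·(-y)^(8-j); the y^1 term has j = 7.
C(8,7) = 8.
Coefficient = C(8,7) · (-3)^7 · (-1)^1 = 8 · (-2187) · (-1) = 17496.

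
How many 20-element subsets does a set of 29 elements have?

C(29,20) = C(29,9) by symmetry.
C(29,9) = (29·28·27·26·25·24·23·22·21) / 9! = 3634245014400 / 362880 = 10015005.

10015005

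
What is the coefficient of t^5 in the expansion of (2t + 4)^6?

768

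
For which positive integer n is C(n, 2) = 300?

25

n(n−1)/2 = 300 ⇒ n(n−1) = 600. Since 25·24 = 600, n = 25.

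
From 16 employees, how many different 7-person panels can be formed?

11440

This is C(16,7) = 11440.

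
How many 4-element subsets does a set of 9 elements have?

126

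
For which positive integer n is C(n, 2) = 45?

10

n(n−1)/2 = 45 ⇒ n(n−1) = 90. Since 10·9 = 90, n = 10.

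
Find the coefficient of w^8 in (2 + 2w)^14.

49201152

The general term is C(14,j)·(2)^j·(2w)^(14-j); the w^8 term has j = 6.
C(14,6) = 3003.
Coefficient = C(14,6) · 2^6 · 2^8 = 3003 · 64 · 256 = 49201152.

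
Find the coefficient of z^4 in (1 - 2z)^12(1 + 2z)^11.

Coefficient of z^4 = Σ_{j} C(12,j)·(-2)^j·C(11,4-j)·2^(4-j) for j from 0 to 4.
= 5280 + (-31680) + 58080 + (-38720) + 7920 = 880.

880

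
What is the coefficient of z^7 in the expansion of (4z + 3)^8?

The general term is C(8,j)·(4z)^j·(3)^(8-j); the z^7 term has j = 7.
C(8,7) = 8.
Coefficient = C(8,7) · 4^7 · 3^1 = 8 · 16384 · 3 = 393216.

393216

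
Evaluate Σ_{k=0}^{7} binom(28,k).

1 + 28 + 378 + 3276 + 20475 + 98280 + 376740 + 1184040 = 1683218.

1683218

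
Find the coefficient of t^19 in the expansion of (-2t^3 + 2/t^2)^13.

-5857280

General term: C(13,j)·(-2t^3)^j·(2/t^2)^(13-j), with t-exponent 3j − 2(13−j) = 5j − 26.
Set 5j − 26 = 19: j = 9.
C(13,9) = 715; (-2)^9 = -512; 2^4 = 16.
Coefficient = 715 · (-512) · 16 = -5857280.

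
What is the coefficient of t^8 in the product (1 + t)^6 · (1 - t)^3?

-3

Coefficient of t^8 = Σ_{j} C(6,j)·1^j·C(3,8-j)·(-1)^(8-j) for j from 5 to 6.
= (-6) + 3 = -3.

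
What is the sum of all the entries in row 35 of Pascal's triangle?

The entries of row 35 sum to 2^35 = 34359738368.

34359738368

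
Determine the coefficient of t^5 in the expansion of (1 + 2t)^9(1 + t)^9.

60858

Coefficient of t^5 = Σ_{j} C(9,j)·2^j·C(9,5-j)·1^(5-j) for j from 0 to 5.
= 126 + 2268 + 12096 + 24192 + 18144 + 4032 = 60858.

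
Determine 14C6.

3003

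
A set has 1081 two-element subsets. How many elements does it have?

n(n−1)/2 = 1081 ⇒ n(n−1) = 2162. Since 47·46 = 2162, n = 47.

47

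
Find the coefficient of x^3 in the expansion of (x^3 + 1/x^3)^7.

35

General term: C(7,j)·(x^3)^j·(1/x^3)^(7-j), with x-exponent 3j − 3(7−j) = 6j − 21.
Set 6j − 21 = 3: j = 4.
C(7,4) = 35; 1^4 = 1; 1^3 = 1.
Coefficient = 35 · 1 · 1 = 35.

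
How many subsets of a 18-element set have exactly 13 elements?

8568

Choose the 13 positions: C(18,13) = 8568.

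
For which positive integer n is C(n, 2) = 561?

n(n−1)/2 = 561 ⇒ n(n−1) = 1122. Since 34·33 = 1122, n = 34.

34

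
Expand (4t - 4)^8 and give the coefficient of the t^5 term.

-3670016

The general term is C(8,j)·(4t)^j·(-4)^(8-j); the t^5 term has j = 5.
C(8,5) = 56.
Coefficient = C(8,5) · 4^5 · (-4)^3 = 56 · 1024 · (-64) = -3670016.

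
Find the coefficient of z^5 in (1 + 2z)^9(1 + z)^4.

Coefficient of z^5 = Σ_{j} C(9,j)·2^j·C(4,5-j)·1^(5-j) for j from 1 to 5.
= 18 + 576 + 4032 + 8064 + 4032 = 16722.

16722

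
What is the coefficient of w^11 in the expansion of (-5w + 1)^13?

The general term is C(13,j)·(-5w)^j·(1)^(13-j); the w^11 term has j = 11.
C(13,11) = 78.
Coefficient = C(13,11) · (-5)^11 = 78 · (-48828125) = -3808593750.

-3808593750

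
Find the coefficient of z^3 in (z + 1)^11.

165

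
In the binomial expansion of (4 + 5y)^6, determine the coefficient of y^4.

The general term is C(6,j)·(4)^j·(5y)^(6-j); the y^4 term has j = 2.
C(6,2) = 15.
Coefficient = C(6,2) · 4^2 · 5^4 = 15 · 16 · 625 = 150000.

150000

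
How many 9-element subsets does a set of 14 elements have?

2002

C(14,9) = C(14,5) by symmetry.
C(14,5) = (14·13·12·11·10) / 5! = 240240 / 120 = 2002.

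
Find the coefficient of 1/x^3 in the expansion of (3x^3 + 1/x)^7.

General term: C(7,j)·(3x^3)^j·(1/x)^(7-j), with x-exponent 3j − 1(7−j) = 4j − 7.
Set 4j − 7 = -3: j = 1.
C(7,1) = 7; 3^1 = 3; 1^6 = 1.
Coefficient = 7 · 3 · 1 = 21.

21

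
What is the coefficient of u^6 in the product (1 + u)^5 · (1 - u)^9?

Coefficient of u^6 = Σ_{j} C(5,j)·1^j·C(9,6-j)·(-1)^(6-j) for j from 0 to 5.
= 84 + (-630) + 1260 + (-840) + 180 + (-9) = 45.

45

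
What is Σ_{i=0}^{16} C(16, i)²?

By Vandermonde's identity, Σ C(16,i)² = C(32,16) = 601080390.

601080390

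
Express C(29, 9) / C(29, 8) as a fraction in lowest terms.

C(n,k+1)/C(n,k) = (n−k)/(k+1) = (29−8)/(8+1) = 21/9 = 7/3.

7/3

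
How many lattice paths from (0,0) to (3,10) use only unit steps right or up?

286

Each path is a sequence of 13 steps with 3 rights: C(13,3) = 286.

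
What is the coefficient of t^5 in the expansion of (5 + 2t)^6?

960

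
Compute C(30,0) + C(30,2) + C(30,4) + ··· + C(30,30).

536870912

Half of (1+1)^30 + (1−1)^30 gives the even-index sum: 2^29 = 536870912.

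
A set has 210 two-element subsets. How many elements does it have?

21

n(n−1)/2 = 210 ⇒ n(n−1) = 420. Since 21·20 = 420, n = 21.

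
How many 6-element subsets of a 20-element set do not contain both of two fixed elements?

35700

All 6-subsets: C(20,6) = 38760. Those containing both fixed elements: C(18,4) = 3060.
38760 − 3060 = 35700.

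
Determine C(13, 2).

78

C(13,2) = (13·12) / 2! = 156 / 2 = 78.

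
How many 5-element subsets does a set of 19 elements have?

11628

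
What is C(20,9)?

167960

C(20,9) = (20·19·18·17·16·15·14·13·12) / 9! = 60949324800 / 362880 = 167960.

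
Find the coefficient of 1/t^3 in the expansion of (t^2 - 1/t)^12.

General term: C(12,j)·(t^2)^j·(-1/t)^(12-j), with t-exponent 2j − 1(12−j) = 3j − 12.
Set 3j − 12 = -3: j = 3.
C(12,3) = 220; 1^3 = 1; (-1)^9 = -1.
Coefficient = 220 · 1 · (-1) = -220.

-220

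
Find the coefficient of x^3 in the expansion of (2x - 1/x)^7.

General term: C(7,j)·(2x)^j·(-1/x)^(7-j), with x-exponent 1j − 1(7−j) = 2j − 7.
Set 2j − 7 = 3: j = 5.
C(7,5) = 21; 2^5 = 32; (-1)^2 = 1.
Coefficient = 21 · 32 · 1 = 672.

672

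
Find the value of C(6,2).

15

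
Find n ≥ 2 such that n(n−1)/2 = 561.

n(n−1)/2 = 561 ⇒ n(n−1) = 1122. Since 34·33 = 1122, n = 34.

34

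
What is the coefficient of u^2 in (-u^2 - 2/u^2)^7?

General term: C(7,j)·(-u^2)^j·(-2/u^2)^(7-j), with u-exponent 2j − 2(7−j) = 4j − 14.
Set 4j − 14 = 2: j = 4.
C(7,4) = 35; (-1)^4 = 1; (-2)^3 = -8.
Coefficient = 35 · 1 · (-8) = -280.

-280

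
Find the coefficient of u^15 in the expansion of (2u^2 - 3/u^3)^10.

General term: C(10,j)·(2u^2)^j·(-3/u^3)^(10-j), with u-exponent 2j − 3(10−j) = 5j − 30.
Set 5j − 30 = 15: j = 9.
C(10,9) = 10; 2^9 = 512; (-3)^1 = -3.
Coefficient = 10 · 512 · (-3) = -15360.

-15360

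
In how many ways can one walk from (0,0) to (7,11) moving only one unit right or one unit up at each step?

Each path is a sequence of 18 steps with 7 rights: C(18,7) = 31824.

31824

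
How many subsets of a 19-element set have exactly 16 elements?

969

Choose the 16 positions: C(19,16) = 969.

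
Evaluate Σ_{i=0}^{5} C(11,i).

1 + 11 + 55 + 165 + 330 + 462 = 1024.

1024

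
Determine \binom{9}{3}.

84

C(9,3) = (9·8·7) / 3! = 504 / 6 = 84.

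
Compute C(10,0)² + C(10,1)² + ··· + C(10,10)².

Σ C(10,k)² is the coefficient of x^10 in (1+x)^10(1+x)^10 = (1+x)^20, i.e. C(20,10) = 184756.

184756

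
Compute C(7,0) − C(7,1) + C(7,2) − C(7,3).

-20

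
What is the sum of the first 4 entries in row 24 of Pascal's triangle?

2325

1 + 24 + 276 + 2024 = 2325.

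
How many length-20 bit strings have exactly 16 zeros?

4845

Choose the 16 positions: C(20,16) = 4845.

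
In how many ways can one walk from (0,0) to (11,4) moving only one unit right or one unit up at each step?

1365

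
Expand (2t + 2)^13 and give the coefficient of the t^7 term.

14057472

The general term is C(13,j)·(2t)^j·(2)^(13-j); the t^7 term has j = 7.
C(13,7) = 1716.
Coefficient = C(13,7) · 2^7 · 2^6 = 1716 · 128 · 64 = 14057472.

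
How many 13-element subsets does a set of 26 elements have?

C(26,13) = (26·25·24·23·22·21·20·19·18·17·16·15·14) / 13! = 64764752532480000 / 6227020800 = 10400600.

10400600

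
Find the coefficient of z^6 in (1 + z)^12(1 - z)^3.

-187

Coefficient of z^6 = Σ_{j} C(12,j)·1^j·C(3,6-j)·(-1)^(6-j) for j from 3 to 6.
= (-220) + 1485 + (-2376) + 924 = -187.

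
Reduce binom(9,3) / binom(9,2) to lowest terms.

7/3

C(n,k+1)/C(n,k) = (n−k)/(k+1) = (9−2)/(2+1) = 7/3.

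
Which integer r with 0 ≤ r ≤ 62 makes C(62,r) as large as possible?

31

C(62,r) is maximized at r = 62/2 = 31.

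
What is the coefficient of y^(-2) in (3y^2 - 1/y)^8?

General term: C(8,j)·(3y^2)^j·(-1/y)^(8-j), with y-exponent 2j − 1(8−j) = 3j − 8.
Set 3j − 8 = -2: j = 2.
C(8,2) = 28; 3^2 = 9; (-1)^6 = 1.
Coefficient = 28 · 9 · 1 = 252.

252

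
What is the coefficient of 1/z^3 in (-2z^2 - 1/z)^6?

General term: C(6,j)·(-2z^2)^j·(-1/z)^(6-j), with z-exponent 2j − 1(6−j) = 3j − 6.
Set 3j − 6 = -3: j = 1.
C(6,1) = 6; (-2)^1 = -2; (-1)^5 = -1.
Coefficient = 6 · (-2) · (-1) = 12.

12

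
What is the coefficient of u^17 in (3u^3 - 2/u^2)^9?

General term: C(9,j)·(3u^3)^j·(-2/u^2)^(9-j), with u-exponent 3j − 2(9−j) = 5j − 18.
Set 5j − 18 = 17: j = 7.
C(9,7) = 36; 3^7 = 2187; (-2)^2 = 4.
Coefficient = 36 · 2187 · 4 = 314928.

314928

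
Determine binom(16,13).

560

C(16,13) = C(16,3) by symmetry.
C(16,3) = (16·15·14) / 3! = 3360 / 6 = 560.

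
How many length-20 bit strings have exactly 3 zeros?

Choose the 3 positions: C(20,3) = 1140.

1140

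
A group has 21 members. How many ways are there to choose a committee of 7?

116280

This is C(21,7) = 116280.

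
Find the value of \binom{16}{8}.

12870

C(16,8) = (16·15·14·13·12·11·10·9) / 8! = 518918400 / 40320 = 12870.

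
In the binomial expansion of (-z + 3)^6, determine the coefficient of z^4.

135

The general term is C(6,j)·(-z)^j·(3)^(6-j); the z^4 term has j = 4.
C(6,4) = 15.
Coefficient = C(6,4) · 3^2 = 15 · 9 = 135.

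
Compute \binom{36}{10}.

C(36,10) = (36·35·34·33·32·31·30·29·28·27) / 10! = 922393263052800 / 3628800 = 254186856.

254186856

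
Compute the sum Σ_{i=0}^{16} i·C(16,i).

524288

Differentiating (1+x)^16 and setting x=1: Σ i·C(16,i) = 16·2^15 = 524288.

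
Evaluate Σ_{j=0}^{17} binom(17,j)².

2333606220

By Vandermonde's identity, Σ C(17,j)² = C(34,17) = 2333606220.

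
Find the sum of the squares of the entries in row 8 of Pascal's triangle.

12870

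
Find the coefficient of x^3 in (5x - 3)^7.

The general term is C(7,j)·(5x)^j·(-3)^(7-j); the x^3 term has j = 3.
C(7,3) = 35.
Coefficient = C(7,3) · 5^3 · (-3)^4 = 35 · 125 · 81 = 354375.

354375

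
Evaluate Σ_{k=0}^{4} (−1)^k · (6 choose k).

The partial alternating sum Σ_{k=0}^{4} (−1)^k C(6,k) = (−1)^4 C(5,4) = 5.

5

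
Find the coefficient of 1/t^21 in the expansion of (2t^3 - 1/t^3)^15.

-21840

General term: C(15,j)·(2t^3)^j·(-1/t^3)^(15-j), with t-exponent 3j − 3(15−j) = 6j − 45.
Set 6j − 45 = -21: j = 4.
C(15,4) = 1365; 2^4 = 16; (-1)^11 = -1.
Coefficient = 1365 · 16 · (-1) = -21840.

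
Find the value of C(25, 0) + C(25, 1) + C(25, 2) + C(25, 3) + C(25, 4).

15276

1 + 25 + 300 + 2300 + 12650 = 15276.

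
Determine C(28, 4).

C(28,4) = (28·27·26·25) / 4! = 491400 / 24 = 20475.

20475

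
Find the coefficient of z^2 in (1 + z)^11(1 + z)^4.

Coefficient of z^2 = Σ_{j} C(11,j)·C(4,2-j) for j from 0 to 2.
= 6 + 44 + 55 = 105.

105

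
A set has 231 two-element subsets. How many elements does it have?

22

n(n−1)/2 = 231 ⇒ n(n−1) = 462. Since 22·21 = 462, n = 22.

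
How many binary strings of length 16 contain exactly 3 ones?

560

Choose the 3 positions: C(16,3) = 560.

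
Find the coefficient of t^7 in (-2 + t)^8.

-16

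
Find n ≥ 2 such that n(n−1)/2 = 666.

n(n−1)/2 = 666 ⇒ n(n−1) = 1332. Since 37·36 = 1332, n = 37.

37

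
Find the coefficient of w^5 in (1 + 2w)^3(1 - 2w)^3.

0

Coefficient of w^5 = Σ_{j} C(3,j)·2^j·C(3,5-j)·(-2)^(5-j) for j from 2 to 3.
= (-96) + 96 = 0.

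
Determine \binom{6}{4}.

15

C(6,4) = C(6,2) by symmetry.
C(6,2) = (6·5) / 2! = 30 / 2 = 15.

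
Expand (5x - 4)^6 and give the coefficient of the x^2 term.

The general term is C(6,j)·(5x)^j·(-4)^(6-j); the x^2 term has j = 2.
C(6,2) = 15.
Coefficient = C(6,2) · 5^2 · (-4)^4 = 15 · 25 · 256 = 96000.

96000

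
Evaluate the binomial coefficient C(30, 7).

2035800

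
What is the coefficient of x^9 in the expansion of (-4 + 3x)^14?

The general term is C(14,j)·(-4)^j·(3x)^(14-j); the x^9 term has j = 5.
C(14,5) = 2002.
Coefficient = C(14,5) · (-4)^5 · 3^9 = 2002 · (-1024) · 19683 = -40351094784.

-40351094784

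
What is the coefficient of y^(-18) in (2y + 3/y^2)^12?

General term: C(12,j)·(2y)^j·(3/y^2)^(12-j), with y-exponent 1j − 2(12−j) = 3j − 24.
Set 3j − 24 = -18: j = 2.
C(12,2) = 66; 2^2 = 4; 3^10 = 59049.
Coefficient = 66 · 4 · 59049 = 15588936.

15588936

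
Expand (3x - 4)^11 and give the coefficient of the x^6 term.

The general term is C(11,j)·(3x)^j·(-4)^(11-j); the x^6 term has j = 6.
C(11,6) = 462.
Coefficient = C(11,6) · 3^6 · (-4)^5 = 462 · 729 · (-1024) = -344881152.

-344881152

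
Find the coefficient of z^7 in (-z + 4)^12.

The general term is C(12,j)·(-z)^j·(4)^(12-j); the z^7 term has j = 7.
C(12,7) = 792.
Coefficient = C(12,7) · (-1)^7 · 4^5 = 792 · (-1) · 1024 = -811008.

-811008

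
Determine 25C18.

480700

C(25,18) = C(25,7) by symmetry.
C(25,7) = (25·24·23·22·21·20·19) / 7! = 2422728000 / 5040 = 480700.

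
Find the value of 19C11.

75582

C(19,11) = C(19,8) by symmetry.
C(19,8) = (19·18·17·16·15·14·13·12) / 8! = 3047466240 / 40320 = 75582.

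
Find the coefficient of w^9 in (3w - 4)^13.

3602776320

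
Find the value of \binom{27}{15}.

17383860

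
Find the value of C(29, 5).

C(29,5) = (29·28·27·26·25) / 5! = 14250600 / 120 = 118755.

118755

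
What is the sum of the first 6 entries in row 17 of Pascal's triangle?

9402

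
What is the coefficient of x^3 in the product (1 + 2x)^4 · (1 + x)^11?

901

Coefficient of x^3 = Σ_{j} C(4,j)·2^j·C(11,3-j)·1^(3-j) for j from 0 to 3.
= 165 + 440 + 264 + 32 = 901.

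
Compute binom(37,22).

9364199760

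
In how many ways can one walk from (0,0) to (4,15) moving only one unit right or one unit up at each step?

Each path is a sequence of 19 steps with 4 rights: C(19,4) = 3876.

3876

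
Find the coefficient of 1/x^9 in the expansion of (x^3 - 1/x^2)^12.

General term: C(12,j)·(x^3)^j·(-1/x^2)^(12-j), with x-exponent 3j − 2(12−j) = 5j − 24.
Set 5j − 24 = -9: j = 3.
C(12,3) = 220; 1^3 = 1; (-1)^9 = -1.
Coefficient = 220 · 1 · (-1) = -220.

-220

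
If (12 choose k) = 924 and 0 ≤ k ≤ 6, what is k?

6

C(12,k) increases on 0 ≤ k ≤ 6. C(12,5) = 792 and C(12,6) = 924, so k = 6.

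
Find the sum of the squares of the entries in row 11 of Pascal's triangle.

By Vandermonde's identity, Σ C(11,k)² = C(22,11) = 705432.

705432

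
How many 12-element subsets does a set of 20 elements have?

125970

C(20,12) = C(20,8) by symmetry.
C(20,8) = (20·19·18·17·16·15·14·13) / 8! = 5079110400 / 40320 = 125970.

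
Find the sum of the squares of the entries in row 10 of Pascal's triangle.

Σ C(10,j)² is the coefficient of x^10 in (1+x)^10(1+x)^10 = (1+x)^20, i.e. C(20,10) = 184756.

184756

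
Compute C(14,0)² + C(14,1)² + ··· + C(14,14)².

By Vandermonde's identity, Σ C(14,r)² = C(28,14) = 40116600.

40116600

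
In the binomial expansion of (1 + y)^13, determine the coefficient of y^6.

The general term is C(13,j)·(1)^j·(y)^(13-j); the y^6 term has j = 7.
C(13,7) = 1716.
Coefficient = C(13,7) = 1716.

1716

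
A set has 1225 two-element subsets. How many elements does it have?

n(n−1)/2 = 1225 ⇒ n(n−1) = 2450. Since 50·49 = 2450, n = 50.

50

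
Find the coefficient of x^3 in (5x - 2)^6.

The general term is C(6,j)·(5x)^j·(-2)^(6-j); the x^3 term has j = 3.
C(6,3) = 20.
Coefficient = C(6,3) · 5^3 · (-2)^3 = 20 · 125 · (-8) = -20000.

-20000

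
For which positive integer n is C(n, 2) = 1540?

56

n(n−1)/2 = 1540 ⇒ n(n−1) = 3080. Since 56·55 = 3080, n = 56.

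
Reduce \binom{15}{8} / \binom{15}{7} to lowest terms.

1

C(n,k+1)/C(n,k) = (n−k)/(k+1) = (15−7)/(7+1) = 8/8 = 1.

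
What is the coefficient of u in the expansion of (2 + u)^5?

The general term is C(5,j)·(2)^j·(u)^(5-j); the u^1 term has j = 4.
C(5,4) = 5.
Coefficient = C(5,4) · 2^4 = 5 · 16 = 80.

80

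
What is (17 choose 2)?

136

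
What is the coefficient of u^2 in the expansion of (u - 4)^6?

The general term is C(6,j)·(u)^j·(-4)^(6-j); the u^2 term has j = 2.
C(6,2) = 15.
Coefficient = C(6,2) · (-4)^4 = 15 · 256 = 3840.

3840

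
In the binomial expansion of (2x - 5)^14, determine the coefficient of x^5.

-125125000000

The general term is C(14,j)·(2x)^j·(-5)^(14-j); the x^5 term has j = 5.
C(14,5) = 2002.
Coefficient = C(14,5) · 2^5 · (-5)^9 = 2002 · 32 · (-1953125) = -125125000000.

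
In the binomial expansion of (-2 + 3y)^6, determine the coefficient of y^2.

The general term is C(6,j)·(-2)^j·(3y)^(6-j); the y^2 term has j = 4.
C(6,4) = 15.
Coefficient = C(6,4) · (-2)^4 · 3^2 = 15 · 16 · 9 = 2160.

2160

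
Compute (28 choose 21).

1184040

C(28,21) = C(28,7) by symmetry.
C(28,7) = (28·27·26·25·24·23·22) / 7! = 5967561600 / 5040 = 1184040.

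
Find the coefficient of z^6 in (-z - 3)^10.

The general term is C(10,j)·(-z)^j·(-3)^(10-j); the z^6 term has j = 6.
C(10,6) = 210.
Coefficient = C(10,6) · (-3)^4 = 210 · 81 = 17010.

17010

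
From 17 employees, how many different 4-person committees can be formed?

This is C(17,4) = 2380.

2380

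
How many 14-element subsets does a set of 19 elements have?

11628

C(19,14) = C(19,5) by symmetry.
C(19,5) = (19·18·17·16·15) / 5! = 1395360 / 120 = 11628.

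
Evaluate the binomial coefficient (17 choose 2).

C(17,2) = (17·16) / 2! = 272 / 2 = 136.

136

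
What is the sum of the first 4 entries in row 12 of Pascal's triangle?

299

1 + 12 + 66 + 220 = 299.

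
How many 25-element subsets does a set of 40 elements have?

C(40,25) = C(40,15) by symmetry.
C(40,15) = (40·39·38·37·36·35·34·33·32·31·30·29·28·27·26) / 15! = 52601652673686724608000 / 1307674368000 = 40225345056.

40225345056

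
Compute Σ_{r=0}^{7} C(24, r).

536155

1 + 24 + 276 + 2024 + 10626 + 42504 + 134596 + 346104 = 536155.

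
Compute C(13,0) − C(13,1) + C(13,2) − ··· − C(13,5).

-792

The partial alternating sum Σ_{k=0}^{5} (−1)^k C(13,k) = (−1)^5 C(12,5) = -792.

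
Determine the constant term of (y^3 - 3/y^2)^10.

153090

General term: C(10,j)·(y^3)^j·(-3/y^2)^(10-j), with y-exponent 3j − 2(10−j) = 5j − 20.
Set 5j − 20 = 0: j = 4.
C(10,4) = 210; 1^4 = 1; (-3)^6 = 729.
Coefficient = 210 · 1 · 729 = 153090.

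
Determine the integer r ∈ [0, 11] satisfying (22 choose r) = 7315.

4

C(22,r) increases on 0 ≤ r ≤ 11. C(22,3) = 1540 and C(22,4) = 7315, so r = 4.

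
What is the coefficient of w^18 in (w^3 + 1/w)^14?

3003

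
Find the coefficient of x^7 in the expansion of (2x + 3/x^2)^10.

15360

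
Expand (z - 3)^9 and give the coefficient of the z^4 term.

The general term is C(9,j)·(z)^j·(-3)^(9-j); the z^4 term has j = 4.
C(9,4) = 126.
Coefficient = C(9,4) · (-3)^5 = 126 · (-243) = -30618.

-30618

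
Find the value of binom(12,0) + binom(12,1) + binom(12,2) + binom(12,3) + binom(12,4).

1 + 12 + 66 + 220 + 495 = 794.

794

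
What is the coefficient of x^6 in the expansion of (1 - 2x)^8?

The general term is C(8,j)·(1)^j·(-2x)^(8-j); the x^6 term has j = 2.
C(8,2) = 28.
Coefficient = C(8,2) · (-2)^6 = 28 · 64 = 1792.

1792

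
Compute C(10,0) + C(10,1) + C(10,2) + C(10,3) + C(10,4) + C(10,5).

638

1 + 10 + 45 + 120 + 210 + 252 = 638.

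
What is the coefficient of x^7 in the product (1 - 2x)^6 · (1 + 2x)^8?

-5120

Coefficient of x^7 = Σ_{j} C(6,j)·(-2)^j·C(8,7-j)·2^(7-j) for j from 0 to 6.
= 1024 + (-21504) + 107520 + (-179200) + 107520 + (-21504) + 1024 = -5120.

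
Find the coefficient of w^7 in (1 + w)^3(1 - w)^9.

-36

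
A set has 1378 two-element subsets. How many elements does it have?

53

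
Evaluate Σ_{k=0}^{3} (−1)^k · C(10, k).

The partial alternating sum Σ_{k=0}^{3} (−1)^k C(10,k) = (−1)^3 C(9,3) = -84.

-84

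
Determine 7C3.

35

C(7,3) = (7·6·5) / 3! = 210 / 6 = 35.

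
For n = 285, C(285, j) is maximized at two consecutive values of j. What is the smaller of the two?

142

For odd n = 285, C(285,j) peaks at j = (n−1)/2 and (n+1)/2; the smaller is 142.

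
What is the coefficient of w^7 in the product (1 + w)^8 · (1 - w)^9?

Coefficient of w^7 = Σ_{j} C(8,j)·1^j·C(9,7-j)·(-1)^(7-j) for j from 0 to 7.
= (-36) + 672 + (-3528) + 7056 + (-5880) + 2016 + (-252) + 8 = 56.

56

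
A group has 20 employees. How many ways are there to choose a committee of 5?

15504

This is C(20,5) = 15504.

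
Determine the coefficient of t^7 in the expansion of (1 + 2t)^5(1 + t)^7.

7183

Coefficient of t^7 = Σ_{j} C(5,j)·2^j·C(7,7-j)·1^(7-j) for j from 0 to 5.
= 1 + 70 + 840 + 2800 + 2800 + 672 = 7183.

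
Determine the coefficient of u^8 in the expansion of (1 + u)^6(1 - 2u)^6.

-180

Coefficient of u^8 = Σ_{j} C(6,j)·1^j·C(6,8-j)·(-2)^(8-j) for j from 2 to 6.
= 960 + (-3840) + 3600 + (-960) + 60 = -180.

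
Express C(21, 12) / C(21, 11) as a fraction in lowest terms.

C(n,k+1)/C(n,k) = (n−k)/(k+1) = (21−11)/(11+1) = 10/12 = 5/6.

5/6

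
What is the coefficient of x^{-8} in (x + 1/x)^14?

General term: C(14,j)·(x)^j·(1/x)^(14-j), with x-exponent 1j − 1(14−j) = 2j − 14.
Set 2j − 14 = -8: j = 3.
C(14,3) = 364; 1^3 = 1; 1^11 = 1.
Coefficient = 364 · 1 · 1 = 364.

364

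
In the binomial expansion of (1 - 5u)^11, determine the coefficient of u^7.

-25781250

The general term is C(11,j)·(1)^j·(-5u)^(11-j); the u^7 term has j = 4.
C(11,4) = 330.
Coefficient = C(11,4) · (-5)^7 = 330 · (-78125) = -25781250.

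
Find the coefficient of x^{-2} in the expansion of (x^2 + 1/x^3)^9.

General term: C(9,j)·(x^2)^j·(1/x^3)^(9-j), with x-exponent 2j − 3(9−j) = 5j − 27.
Set 5j − 27 = -2: j = 5.
C(9,5) = 126; 1^5 = 1; 1^4 = 1.
Coefficient = 126 · 1 · 1 = 126.

126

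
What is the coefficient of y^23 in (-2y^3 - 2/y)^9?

General term: C(9,j)·(-2y^3)^j·(-2/y)^(9-j), with y-exponent 3j − 1(9−j) = 4j − 9.
Set 4j − 9 = 23: j = 8.
C(9,8) = 9; (-2)^8 = 256; (-2)^1 = -2.
Coefficient = 9 · 256 · (-2) = -4608.

-4608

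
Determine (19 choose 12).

50388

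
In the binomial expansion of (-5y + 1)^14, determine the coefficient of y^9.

The general term is C(14,j)·(-5y)^j·(1)^(14-j); the y^9 term has j = 9.
C(14,9) = 2002.
Coefficient = C(14,9) · (-5)^9 = 2002 · (-1953125) = -3910156250.

-3910156250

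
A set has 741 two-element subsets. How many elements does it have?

39

n(n−1)/2 = 741 ⇒ n(n−1) = 1482. Since 39·38 = 1482, n = 39.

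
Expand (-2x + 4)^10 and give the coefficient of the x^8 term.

184320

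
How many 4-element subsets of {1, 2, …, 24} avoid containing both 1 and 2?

10395

All 4-subsets: C(24,4) = 10626. Those containing both fixed elements: C(22,2) = 231.
10626 − 231 = 10395.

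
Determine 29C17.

51895935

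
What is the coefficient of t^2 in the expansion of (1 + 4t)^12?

The general term is C(12,j)·(1)^j·(4t)^(12-j); the t^2 term has j = 10.
C(12,10) = 66.
Coefficient = C(12,10) · 4^2 = 66 · 16 = 1056.

1056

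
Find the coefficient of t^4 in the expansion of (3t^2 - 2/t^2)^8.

General term: C(8,j)·(3t^2)^j·(-2/t^2)^(8-j), with t-exponent 2j − 2(8−j) = 4j − 16.
Set 4j − 16 = 4: j = 5.
C(8,5) = 56; 3^5 = 243; (-2)^3 = -8.
Coefficient = 56 · 243 · (-8) = -108864.

-108864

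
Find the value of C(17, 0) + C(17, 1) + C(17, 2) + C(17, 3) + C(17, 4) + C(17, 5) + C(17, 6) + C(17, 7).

1 + 17 + 136 + 680 + 2380 + 6188 + 12376 + 19448 = 41226.

41226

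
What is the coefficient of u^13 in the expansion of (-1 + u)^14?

The general term is C(14,j)·(-1)^j·(u)^(14-j); the u^13 term has j = 1.
C(14,1) = 14.
Coefficient = C(14,1) · (-1)^1 = 14 · (-1) = -14.

-14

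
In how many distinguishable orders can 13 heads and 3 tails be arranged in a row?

Choose positions for the heads: C(16,13) = 560.

560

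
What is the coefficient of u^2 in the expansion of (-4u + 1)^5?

160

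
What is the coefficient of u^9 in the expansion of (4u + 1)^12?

57671680

The general term is C(12,j)·(4u)^j·(1)^(12-j); the u^9 term has j = 9.
C(12,9) = 220.
Coefficient = C(12,9) · 4^9 = 220 · 262144 = 57671680.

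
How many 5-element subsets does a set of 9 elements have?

C(9,5) = C(9,4) by symmetry.
C(9,4) = (9·8·7·6) / 4! = 3024 / 24 = 126.

126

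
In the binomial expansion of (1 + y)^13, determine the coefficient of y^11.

The general term is C(13,j)·(1)^j·(y)^(13-j); the y^11 term has j = 2.
C(13,2) = 78.
Coefficient = C(13,2) = 78.

78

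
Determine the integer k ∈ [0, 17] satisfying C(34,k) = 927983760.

13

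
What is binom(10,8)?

45

C(10,8) = C(10,2) by symmetry.
C(10,2) = (10·9) / 2! = 90 / 2 = 45.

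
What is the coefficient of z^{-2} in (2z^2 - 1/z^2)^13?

General term: C(13,j)·(2z^2)^j·(-1/z^2)^(13-j), with z-exponent 2j − 2(13−j) = 4j − 26.
Set 4j − 26 = -2: j = 6.
C(13,6) = 1716; 2^6 = 64; (-1)^7 = -1.
Coefficient = 1716 · 64 · (-1) = -109824.

-109824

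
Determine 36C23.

C(36,23) = C(36,13) by symmetry.
C(36,13) = (36·35·34·33·32·31·30·29·28·27·26·25·24) / 13! = 14389334903623680000 / 6227020800 = 2310789600.

2310789600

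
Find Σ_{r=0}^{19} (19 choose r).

Setting x = 1 in (1+x)^19 gives Σ C(19,r) = 2^19 = 524288.

524288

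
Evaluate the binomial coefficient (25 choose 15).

3268760

C(25,15) = C(25,10) by symmetry.
C(25,10) = (25·24·23·22·21·20·19·18·17·16) / 10! = 11861676288000 / 3628800 = 3268760.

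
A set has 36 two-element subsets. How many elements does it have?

9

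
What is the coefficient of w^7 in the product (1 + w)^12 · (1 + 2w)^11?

Coefficient of w^7 = Σ_{j} C(12,j)·1^j·C(11,7-j)·2^(7-j) for j from 0 to 7.
= 42240 + 354816 + 975744 + 1161600 + 653400 + 174240 + 20328 + 792 = 3383160.

3383160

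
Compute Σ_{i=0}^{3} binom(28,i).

1 + 28 + 378 + 3276 = 3683.

3683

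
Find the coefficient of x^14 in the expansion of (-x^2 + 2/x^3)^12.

General term: C(12,j)·(-x^2)^j·(2/x^3)^(12-j), with x-exponent 2j − 3(12−j) = 5j − 36.
Set 5j − 36 = 14: j = 10.
C(12,10) = 66; (-1)^10 = 1; 2^2 = 4.
Coefficient = 66 · 1 · 4 = 264.

264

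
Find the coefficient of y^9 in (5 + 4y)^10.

13107200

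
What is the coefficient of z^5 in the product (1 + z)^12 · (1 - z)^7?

Coefficient of z^5 = Σ_{j} C(12,j)·1^j·C(7,5-j)·(-1)^(5-j) for j from 0 to 5.
= (-21) + 420 + (-2310) + 4620 + (-3465) + 792 = 36.

36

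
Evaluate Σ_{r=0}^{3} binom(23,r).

1 + 23 + 253 + 1771 = 2048.

2048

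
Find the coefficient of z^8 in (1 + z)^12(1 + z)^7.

75582

Coefficient of z^8 = Σ_{j} C(12,j)·C(7,8-j) for j from 1 to 8.
= 12 + 462 + 4620 + 17325 + 27720 + 19404 + 5544 + 495 = 75582.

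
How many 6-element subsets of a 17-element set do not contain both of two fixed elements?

All 6-subsets: C(17,6) = 12376. Those containing both fixed elements: C(15,4) = 1365.
12376 − 1365 = 11011.

11011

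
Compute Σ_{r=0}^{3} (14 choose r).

470

1 + 14 + 91 + 364 = 470.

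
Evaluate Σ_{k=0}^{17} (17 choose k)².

2333606220

Σ C(17,k)² is the coefficient of x^17 in (1+x)^17(1+x)^17 = (1+x)^34, i.e. C(34,17) = 2333606220.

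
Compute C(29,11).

34597290

C(29,11) = (29·28·27·26·25·24·23·22·21·20·19) / 11! = 1381013105472000 / 39916800 = 34597290.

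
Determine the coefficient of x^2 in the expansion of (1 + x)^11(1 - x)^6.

4

Coefficient of x^2 = Σ_{j} C(11,j)·1^j·C(6,2-j)·(-1)^(2-j) for j from 0 to 2.
= 15 + (-66) + 55 = 4.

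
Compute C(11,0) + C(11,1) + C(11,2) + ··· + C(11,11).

The entries of row 11 sum to 2^11 = 2048.

2048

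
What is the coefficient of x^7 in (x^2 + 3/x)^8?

General term: C(8,j)·(x^2)^j·(3/x)^(8-j), with x-exponent 2j − 1(8−j) = 3j − 8.
Set 3j − 8 = 7: j = 5.
C(8,5) = 56; 1^5 = 1; 3^3 = 27.
Coefficient = 56 · 1 · 27 = 1512.

1512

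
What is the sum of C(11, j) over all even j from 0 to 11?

Half of (1+1)^11 + (1−1)^11 gives the even-index sum: 2^10 = 1024.

1024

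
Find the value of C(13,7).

1716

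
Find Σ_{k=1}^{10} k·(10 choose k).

5120

Since k·C(10,k) = 10·C(9,k−1), the sum is 10·2^9 = 10·512 = 5120.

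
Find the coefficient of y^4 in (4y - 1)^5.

-1280

The general term is C(5,j)·(4y)^j·(-1)^(5-j); the y^4 term has j = 4.
C(5,4) = 5.
Coefficient = C(5,4) · 4^4 · (-1)^1 = 5 · 256 · (-1) = -1280.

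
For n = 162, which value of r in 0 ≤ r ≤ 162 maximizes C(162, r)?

C(162,r) is maximized at r = 162/2 = 81.

81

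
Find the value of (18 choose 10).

43758

C(18,10) = C(18,8) by symmetry.
C(18,8) = (18·17·16·15·14·13·12·11) / 8! = 1764322560 / 40320 = 43758.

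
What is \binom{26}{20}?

C(26,20) = C(26,6) by symmetry.
C(26,6) = (26·25·24·23·22·21) / 6! = 165765600 / 720 = 230230.

230230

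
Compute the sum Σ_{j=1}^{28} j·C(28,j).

Differentiating (1+x)^28 and setting x=1: Σ j·C(28,j) = 28·2^27 = 3758096384.

3758096384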